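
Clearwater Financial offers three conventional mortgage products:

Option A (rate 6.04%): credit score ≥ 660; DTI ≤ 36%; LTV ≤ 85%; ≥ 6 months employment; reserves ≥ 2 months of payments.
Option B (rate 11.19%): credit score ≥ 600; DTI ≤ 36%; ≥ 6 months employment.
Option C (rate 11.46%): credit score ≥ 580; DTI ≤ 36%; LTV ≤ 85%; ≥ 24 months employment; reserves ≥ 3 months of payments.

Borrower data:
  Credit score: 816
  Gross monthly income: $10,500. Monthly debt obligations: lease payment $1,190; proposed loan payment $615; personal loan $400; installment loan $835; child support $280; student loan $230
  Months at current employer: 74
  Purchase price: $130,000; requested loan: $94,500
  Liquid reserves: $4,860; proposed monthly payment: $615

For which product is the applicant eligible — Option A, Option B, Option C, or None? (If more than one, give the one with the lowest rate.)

Total debts = (1,190 + 615 + 400 + 835 + 280 + 230) = 3,550; DTI = 3,550/10,500 = 33.8%.
LTV = 94,500/130,000 = 72.7%.
Reserves = 4,860/615 = 7.9 months.
Option A: score 816 ≥ 660; DTI 33.8% ≤ 36%; LTV 72.7% ≤ 85%; employment 74 ≥ 6 mo; reserves 7.9 ≥ 2 mo → qualifies.
Option B: score 816 ≥ 600; DTI 33.8% ≤ 36%; employment 74 ≥ 6 mo → qualifies.
Option C: score 816 ≥ 580; DTI 33.8% ≤ 36%; LTV 72.7% ≤ 85%; employment 74 ≥ 24 mo; reserves 7.9 ≥ 3 mo → qualifies.
Qualifying: Option A, Option B, Option C. Lowest rate is 6.04% → Option A.

Option A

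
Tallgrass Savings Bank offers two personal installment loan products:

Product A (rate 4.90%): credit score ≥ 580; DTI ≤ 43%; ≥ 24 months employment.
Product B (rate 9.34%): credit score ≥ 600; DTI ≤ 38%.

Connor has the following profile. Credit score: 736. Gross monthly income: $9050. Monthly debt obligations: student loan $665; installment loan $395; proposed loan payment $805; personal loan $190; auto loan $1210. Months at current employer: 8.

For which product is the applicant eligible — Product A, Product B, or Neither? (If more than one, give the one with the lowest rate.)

Product B

Total debts = (665 + 395 + 805 + 190 + 1,210) = 3,265; DTI = 3,265/9,050 = 36.1%.
Product A: score 736 ≥ 580; DTI 36.1% ≤ 43%; employment 8 < 24 mo → does not qualify.
Product B: score 736 ≥ 600; DTI 36.1% ≤ 38% → qualifies.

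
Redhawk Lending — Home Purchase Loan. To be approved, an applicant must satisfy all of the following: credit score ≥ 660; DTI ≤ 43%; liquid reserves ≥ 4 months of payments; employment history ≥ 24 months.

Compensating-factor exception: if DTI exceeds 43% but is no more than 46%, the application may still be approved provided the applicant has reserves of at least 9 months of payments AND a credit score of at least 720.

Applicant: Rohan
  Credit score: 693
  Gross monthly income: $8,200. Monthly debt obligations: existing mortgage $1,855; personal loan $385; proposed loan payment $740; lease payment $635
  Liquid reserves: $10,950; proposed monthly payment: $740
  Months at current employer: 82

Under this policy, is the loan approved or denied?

Denied

Credit score 693 ≥ 660 (meets base)
Total debts = (1,855 + 385 + 740 + 635) = 3,615. DTI: 3,615 ÷ 8,200 = 44.1%, over the 43% base limit.
Liquid reserves cover 10,950/740 = 14.8 months — ≥ 4 required
Employment 82 ≥ 24 months
44.1% falls in the override range (43%–46%), so the compensating-factor test applies.
Reserves 14.8 ≥ 9 months; credit score 693 < 720.
Compensating-factor requirement not fully met.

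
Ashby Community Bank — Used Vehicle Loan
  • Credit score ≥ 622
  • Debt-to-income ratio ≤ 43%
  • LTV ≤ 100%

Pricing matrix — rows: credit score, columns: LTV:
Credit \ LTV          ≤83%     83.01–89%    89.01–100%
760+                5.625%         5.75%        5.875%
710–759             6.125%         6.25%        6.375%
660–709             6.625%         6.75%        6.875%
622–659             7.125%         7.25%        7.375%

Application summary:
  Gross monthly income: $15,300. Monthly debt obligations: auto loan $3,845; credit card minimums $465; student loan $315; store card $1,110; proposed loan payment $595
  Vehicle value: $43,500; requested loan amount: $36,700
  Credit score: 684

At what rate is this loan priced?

6.75%

Credit score 684 ≥ 622; Total monthly debts = (3,845 + 465 + 315 + 1,110 + 595) = 6,330. DTI = 6,330/15,300 = 41.4% ≤ 43%
LTV: 36,700 ÷ 43,500 = 84.4%, within 100% cap
Score 684 is in the 660–709 band; LTV 84.4% is in the 83.01–89% band → 6.75%.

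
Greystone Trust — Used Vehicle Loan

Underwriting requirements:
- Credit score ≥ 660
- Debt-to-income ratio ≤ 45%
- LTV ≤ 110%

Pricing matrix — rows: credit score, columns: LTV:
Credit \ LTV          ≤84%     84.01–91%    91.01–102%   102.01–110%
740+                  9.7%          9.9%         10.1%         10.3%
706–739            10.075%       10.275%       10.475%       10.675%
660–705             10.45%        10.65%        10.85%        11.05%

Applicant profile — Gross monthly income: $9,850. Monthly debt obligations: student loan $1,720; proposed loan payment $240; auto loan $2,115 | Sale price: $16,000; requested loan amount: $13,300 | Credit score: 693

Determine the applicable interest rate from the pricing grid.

Credit score 693 ≥ 660; Total monthly debts = (1,720 + 240 + 2,115) = 4,075. DTI = 4,075/9,850 = 41.4% ≤ 45%
LTV: 13,300 ÷ 16,000 = 83.1%, within 110% cap
Score 693 is in the 660–705 band; LTV 83.1% is in the ≤84% band → 10.45%.

10.45%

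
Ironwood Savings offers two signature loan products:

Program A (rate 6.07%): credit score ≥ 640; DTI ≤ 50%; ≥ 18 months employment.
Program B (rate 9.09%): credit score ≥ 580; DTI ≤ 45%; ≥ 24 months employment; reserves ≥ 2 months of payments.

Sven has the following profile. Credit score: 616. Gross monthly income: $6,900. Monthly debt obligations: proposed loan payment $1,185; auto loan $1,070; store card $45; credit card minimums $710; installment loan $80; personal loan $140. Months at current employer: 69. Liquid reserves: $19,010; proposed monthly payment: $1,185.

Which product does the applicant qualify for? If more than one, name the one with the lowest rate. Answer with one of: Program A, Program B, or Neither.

Neither

Total debts = (1,185 + 1,070 + 45 + 710 + 80 + 140) = 3,230; DTI = 3,230/6,900 = 46.8%.
Reserves = 19,010/1,185 = 16.0 months.
Program A: score 616 < 640; DTI 46.8% ≤ 50%; employment 69 ≥ 18 mo → does not qualify.
Program B: score 616 ≥ 580; DTI 46.8% > 45%; employment 69 ≥ 24 mo; reserves 16.0 ≥ 2 mo → does not qualify.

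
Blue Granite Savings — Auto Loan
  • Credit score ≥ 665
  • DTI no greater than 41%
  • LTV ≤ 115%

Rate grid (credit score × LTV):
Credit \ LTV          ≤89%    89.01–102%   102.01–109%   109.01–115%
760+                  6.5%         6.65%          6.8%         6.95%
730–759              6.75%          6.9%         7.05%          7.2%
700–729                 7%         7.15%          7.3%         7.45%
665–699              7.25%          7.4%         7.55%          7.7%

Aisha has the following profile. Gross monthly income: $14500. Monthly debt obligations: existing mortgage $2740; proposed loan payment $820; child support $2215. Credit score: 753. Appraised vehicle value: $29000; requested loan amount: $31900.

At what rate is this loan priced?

7.2%

Credit score 753 ≥ 665; Total monthly debts = (2,740 + 820 + 2,215) = 5,775. DTI: 5,775 ÷ 14,500 = 39.8%, within the 41% cap
Loan-to-value = 31,900/29,000 = 110% — pass (115% max)
Credit 753 → row 730–759; LTV 110% → column 109.01–115%. Grid cell → 7.2%.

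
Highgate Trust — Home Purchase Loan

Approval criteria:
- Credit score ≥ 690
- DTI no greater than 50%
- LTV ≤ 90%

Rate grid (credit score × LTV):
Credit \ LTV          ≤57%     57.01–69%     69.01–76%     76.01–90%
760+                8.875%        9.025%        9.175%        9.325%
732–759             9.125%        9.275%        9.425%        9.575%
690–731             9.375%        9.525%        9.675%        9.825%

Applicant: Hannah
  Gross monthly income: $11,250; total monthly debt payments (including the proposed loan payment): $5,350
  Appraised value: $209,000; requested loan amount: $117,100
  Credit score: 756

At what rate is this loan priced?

9.125%

Credit score 756 ≥ 690; DTI: 5,350 ÷ 11,250 = 47.6%, within the 50% cap
Loan-to-value = 117,100/209,000 = 56% — pass (90% max)
Row: 756 falls in 732–759. Column: 56% falls in ≤57%. Rate = 9.125%.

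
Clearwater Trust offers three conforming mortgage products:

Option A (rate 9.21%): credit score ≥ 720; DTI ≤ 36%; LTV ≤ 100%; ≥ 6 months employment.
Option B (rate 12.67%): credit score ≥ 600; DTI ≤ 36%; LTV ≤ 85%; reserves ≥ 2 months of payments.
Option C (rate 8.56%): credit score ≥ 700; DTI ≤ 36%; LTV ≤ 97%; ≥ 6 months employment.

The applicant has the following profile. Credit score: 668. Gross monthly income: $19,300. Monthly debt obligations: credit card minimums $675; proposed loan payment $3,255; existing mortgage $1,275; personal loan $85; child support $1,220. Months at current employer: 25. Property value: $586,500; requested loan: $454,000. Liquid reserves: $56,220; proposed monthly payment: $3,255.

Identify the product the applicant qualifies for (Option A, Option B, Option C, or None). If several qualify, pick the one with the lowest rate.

Total debts = (675 + 3,255 + 1,275 + 85 + 1,220) = 6,510; DTI = 6,510/19,300 = 33.7%.
LTV = 454,000/586,500 = 77.4%.
Reserves = 56,220/3,255 = 17.3 months.
Option A: score 668 < 720; DTI 33.7% ≤ 36%; LTV 77.4% ≤ 100%; employment 25 ≥ 6 mo → does not qualify.
Option B: score 668 ≥ 600; DTI 33.7% ≤ 36%; LTV 77.4% ≤ 85%; reserves 17.3 ≥ 2 mo → qualifies.
Option C: score 668 < 700; DTI 33.7% ≤ 36%; LTV 77.4% ≤ 97%; employment 25 ≥ 6 mo → does not qualify.

Option B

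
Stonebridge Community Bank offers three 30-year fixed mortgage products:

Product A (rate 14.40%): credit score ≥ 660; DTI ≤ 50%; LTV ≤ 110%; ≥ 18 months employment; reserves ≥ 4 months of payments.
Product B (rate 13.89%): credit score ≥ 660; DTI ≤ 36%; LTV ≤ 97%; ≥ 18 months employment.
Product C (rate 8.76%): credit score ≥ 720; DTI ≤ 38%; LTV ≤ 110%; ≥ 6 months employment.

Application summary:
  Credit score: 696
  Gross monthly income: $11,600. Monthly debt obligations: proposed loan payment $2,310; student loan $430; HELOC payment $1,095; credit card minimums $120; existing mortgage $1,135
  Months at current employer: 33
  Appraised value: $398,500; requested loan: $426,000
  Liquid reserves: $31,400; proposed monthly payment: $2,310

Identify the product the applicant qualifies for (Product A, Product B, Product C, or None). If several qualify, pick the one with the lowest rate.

Product A

Total debts = (2,310 + 430 + 1,095 + 120 + 1,135) = 5,090; DTI = 5,090/11,600 = 43.9%.
LTV = 426,000/398,500 = 106.9%.
Reserves = 31,400/2,310 = 13.6 months.
Product A: score 696 ≥ 660; DTI 43.9% ≤ 50%; LTV 106.9% ≤ 110%; employment 33 ≥ 18 mo; reserves 13.6 ≥ 4 mo → qualifies.
Product B: score 696 ≥ 660; DTI 43.9% > 36%; LTV 106.9% > 97%; employment 33 ≥ 18 mo → does not qualify.
Product C: score 696 < 720; DTI 43.9% > 38%; LTV 106.9% ≤ 110%; employment 33 ≥ 6 mo → does not qualify.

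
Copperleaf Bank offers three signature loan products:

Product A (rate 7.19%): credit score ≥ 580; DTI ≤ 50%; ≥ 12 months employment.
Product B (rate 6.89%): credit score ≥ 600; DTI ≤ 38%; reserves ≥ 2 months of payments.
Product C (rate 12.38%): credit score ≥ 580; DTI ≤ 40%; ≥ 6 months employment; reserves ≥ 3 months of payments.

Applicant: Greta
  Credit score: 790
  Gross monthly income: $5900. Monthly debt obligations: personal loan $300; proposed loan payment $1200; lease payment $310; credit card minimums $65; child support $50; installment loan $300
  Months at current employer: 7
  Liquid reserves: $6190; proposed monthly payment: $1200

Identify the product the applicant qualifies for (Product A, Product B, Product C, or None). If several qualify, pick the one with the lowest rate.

Product B

Total debts = (300 + 1,200 + 310 + 65 + 50 + 300) = 2,225; DTI = 2,225/5,900 = 37.7%.
Reserves = 6,190/1,200 = 5.2 months.
Product A: score 790 ≥ 580; DTI 37.7% ≤ 50%; employment 7 < 12 mo → does not qualify.
Product B: score 790 ≥ 600; DTI 37.7% ≤ 38%; reserves 5.2 ≥ 2 mo → qualifies.
Product C: score 790 ≥ 580; DTI 37.7% ≤ 40%; employment 7 ≥ 6 mo; reserves 5.2 ≥ 3 mo → qualifies.
Qualifying: Product B, Product C. Lowest rate is 6.89% → Product B.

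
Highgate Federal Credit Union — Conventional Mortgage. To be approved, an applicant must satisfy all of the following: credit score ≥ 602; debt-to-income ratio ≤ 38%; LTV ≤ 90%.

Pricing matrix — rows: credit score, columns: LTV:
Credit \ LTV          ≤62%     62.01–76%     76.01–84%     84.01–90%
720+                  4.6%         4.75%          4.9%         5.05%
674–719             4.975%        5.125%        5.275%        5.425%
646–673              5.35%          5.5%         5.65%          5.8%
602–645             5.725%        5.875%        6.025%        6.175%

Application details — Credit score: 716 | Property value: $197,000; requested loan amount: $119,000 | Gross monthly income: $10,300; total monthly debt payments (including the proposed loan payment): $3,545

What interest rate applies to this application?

4.975%

Credit score 716 ≥ 602; Debt-to-income = 3,545/10,300 = 34.4% — meets 38% limit
LTV: 119,000 ÷ 197,000 = 60.4%, within 90% cap
Credit 716 → row 674–719; LTV 60.4% → column ≤62%. Grid cell → 4.975%.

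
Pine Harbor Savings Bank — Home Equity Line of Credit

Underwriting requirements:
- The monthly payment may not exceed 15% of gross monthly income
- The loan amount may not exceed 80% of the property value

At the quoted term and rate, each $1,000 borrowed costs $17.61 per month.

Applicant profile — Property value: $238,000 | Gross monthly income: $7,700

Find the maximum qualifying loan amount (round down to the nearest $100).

$65,500

Payment cap: 15% × $7,700 = $1,155/month.
At $17.61 per $1,000, that supports 1,155/17.61 × 1,000 ≈ $65,587 → $65,500.
LTV cap: 80% × $238,000 = $190,400 → $190,400.
Binding constraint: payment-to-income.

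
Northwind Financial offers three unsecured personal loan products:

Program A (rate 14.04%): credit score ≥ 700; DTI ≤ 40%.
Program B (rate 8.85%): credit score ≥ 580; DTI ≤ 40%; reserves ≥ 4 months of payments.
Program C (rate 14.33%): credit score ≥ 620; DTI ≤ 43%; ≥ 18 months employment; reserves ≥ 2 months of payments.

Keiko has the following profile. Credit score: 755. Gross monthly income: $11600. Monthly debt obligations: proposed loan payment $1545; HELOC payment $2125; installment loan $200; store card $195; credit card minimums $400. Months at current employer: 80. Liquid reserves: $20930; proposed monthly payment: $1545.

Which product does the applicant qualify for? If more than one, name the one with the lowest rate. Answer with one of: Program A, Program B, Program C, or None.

Program B

Total debts = (1,545 + 2,125 + 200 + 195 + 400) = 4,465; DTI = 4,465/11,600 = 38.5%.
Reserves = 20,930/1,545 = 13.5 months.
Program A: score 755 ≥ 700; DTI 38.5% ≤ 40% → qualifies.
Program B: score 755 ≥ 580; DTI 38.5% ≤ 40%; reserves 13.5 ≥ 4 mo → qualifies.
Program C: score 755 ≥ 620; DTI 38.5% ≤ 43%; employment 80 ≥ 18 mo; reserves 13.5 ≥ 2 mo → qualifies.
Qualifying: Program A, Program B, Program C. Lowest rate is 8.85% → Program B.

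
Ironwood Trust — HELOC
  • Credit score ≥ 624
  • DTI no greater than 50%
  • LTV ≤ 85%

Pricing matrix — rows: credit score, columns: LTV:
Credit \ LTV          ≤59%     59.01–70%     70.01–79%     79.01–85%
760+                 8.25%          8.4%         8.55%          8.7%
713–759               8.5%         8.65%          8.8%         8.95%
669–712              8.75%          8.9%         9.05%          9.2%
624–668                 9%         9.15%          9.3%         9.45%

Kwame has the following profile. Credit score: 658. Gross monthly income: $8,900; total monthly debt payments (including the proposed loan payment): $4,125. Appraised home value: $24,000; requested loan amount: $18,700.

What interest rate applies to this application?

9.3%

Credit score 658 ≥ 624; DTI: 4,125 ÷ 8,900 = 46.3%, within the 50% cap
LTV: 18,700 ÷ 24,000 = 77.9%, within 85% cap
Row: 658 falls in 624–668. Column: 77.9% falls in 70.01–79%. Rate = 9.3%.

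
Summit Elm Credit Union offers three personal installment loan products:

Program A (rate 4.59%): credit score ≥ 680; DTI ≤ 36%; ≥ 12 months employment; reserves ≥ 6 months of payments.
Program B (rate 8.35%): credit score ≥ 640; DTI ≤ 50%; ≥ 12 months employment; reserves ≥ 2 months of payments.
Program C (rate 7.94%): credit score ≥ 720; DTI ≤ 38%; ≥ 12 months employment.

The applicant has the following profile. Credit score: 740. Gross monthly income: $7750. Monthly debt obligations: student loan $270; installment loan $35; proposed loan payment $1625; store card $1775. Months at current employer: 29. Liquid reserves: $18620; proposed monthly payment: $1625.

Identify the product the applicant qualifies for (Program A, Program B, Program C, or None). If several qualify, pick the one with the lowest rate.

Program B

Total debts = (270 + 35 + 1,625 + 1,775) = 3,705; DTI = 3,705/7,750 = 47.8%.
Reserves = 18,620/1,625 = 11.5 months.
Program A: score 740 ≥ 680; DTI 47.8% > 36%; employment 29 ≥ 12 mo; reserves 11.5 ≥ 6 mo → does not qualify.
Program B: score 740 ≥ 640; DTI 47.8% ≤ 50%; employment 29 ≥ 12 mo; reserves 11.5 ≥ 2 mo → qualifies.
Program C: score 740 ≥ 720; DTI 47.8% > 38%; employment 29 ≥ 12 mo → does not qualify.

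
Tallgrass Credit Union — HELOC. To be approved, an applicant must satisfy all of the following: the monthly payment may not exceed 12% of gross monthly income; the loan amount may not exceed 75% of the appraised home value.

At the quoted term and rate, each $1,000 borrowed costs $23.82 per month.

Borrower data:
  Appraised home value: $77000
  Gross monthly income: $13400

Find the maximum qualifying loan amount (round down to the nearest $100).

$57,700

Payment cap: 12% × $13,400 = $1,608/month.
At $23.82 per $1,000, that supports 1,608/23.82 × 1,000 ≈ $67,506 → $67,500.
LTV cap: 75% × $77,000 = $57,750 → $57,700.
Binding constraint: loan-to-value.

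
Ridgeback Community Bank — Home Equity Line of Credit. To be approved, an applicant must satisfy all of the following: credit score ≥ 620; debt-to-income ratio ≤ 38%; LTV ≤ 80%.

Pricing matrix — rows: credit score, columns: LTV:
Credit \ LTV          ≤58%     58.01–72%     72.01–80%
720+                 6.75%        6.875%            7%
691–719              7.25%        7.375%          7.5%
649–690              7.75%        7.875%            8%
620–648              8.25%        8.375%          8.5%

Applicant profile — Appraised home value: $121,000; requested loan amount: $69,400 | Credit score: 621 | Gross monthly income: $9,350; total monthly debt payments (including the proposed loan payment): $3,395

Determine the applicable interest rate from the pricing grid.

Credit score 621 ≥ 620; Debt-to-income = 3,395/9,350 = 36.3% — meets 38% limit
LTV = 69,400/121,000 = 57.4% ≤ 80%
Row: 621 falls in 620–648. Column: 57.4% falls in ≤58%. Rate = 8.25%.

8.25%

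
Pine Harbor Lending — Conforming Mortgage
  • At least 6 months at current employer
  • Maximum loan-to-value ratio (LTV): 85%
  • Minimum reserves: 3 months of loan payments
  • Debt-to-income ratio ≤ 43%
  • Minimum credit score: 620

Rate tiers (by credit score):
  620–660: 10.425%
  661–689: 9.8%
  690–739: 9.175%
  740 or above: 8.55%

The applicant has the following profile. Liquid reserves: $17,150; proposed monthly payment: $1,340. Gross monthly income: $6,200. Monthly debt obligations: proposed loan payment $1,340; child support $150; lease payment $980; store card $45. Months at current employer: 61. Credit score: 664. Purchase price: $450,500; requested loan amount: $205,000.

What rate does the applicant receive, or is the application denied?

Approved at 9.8%

Credit score 664 ≥ 620 (meets minimum)
Employment 61 ≥ 6 months
Loan-to-value = 205,000/450,500 = 45.5% — pass (85% max)
Total monthly debts = (1,340 + 150 + 980 + 45) = 2,515. DTI: 2,515 ÷ 6,200 = 40.6%, within the 43% cap
Liquid reserves cover 17,150/1,340 = 12.8 months — ≥ 3 required
All requirements met. Score 664 falls in the 661–689 tier → 9.8%.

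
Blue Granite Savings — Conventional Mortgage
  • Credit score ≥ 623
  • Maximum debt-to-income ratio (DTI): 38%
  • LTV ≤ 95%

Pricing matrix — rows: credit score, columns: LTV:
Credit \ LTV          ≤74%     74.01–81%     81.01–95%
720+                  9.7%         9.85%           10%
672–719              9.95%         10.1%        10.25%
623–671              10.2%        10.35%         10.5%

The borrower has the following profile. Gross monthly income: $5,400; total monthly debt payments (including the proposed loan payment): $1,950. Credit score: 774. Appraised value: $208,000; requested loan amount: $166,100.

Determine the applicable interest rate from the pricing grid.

9.85%

Credit score 774 ≥ 623; Debt-to-income = 1,950/5,400 = 36.1% — meets 38% limit
Loan-to-value = 166,100/208,000 = 79.9% — pass (95% max)
Credit 774 → row 720+; LTV 79.9% → column 74.01–81%. Grid cell → 9.85%.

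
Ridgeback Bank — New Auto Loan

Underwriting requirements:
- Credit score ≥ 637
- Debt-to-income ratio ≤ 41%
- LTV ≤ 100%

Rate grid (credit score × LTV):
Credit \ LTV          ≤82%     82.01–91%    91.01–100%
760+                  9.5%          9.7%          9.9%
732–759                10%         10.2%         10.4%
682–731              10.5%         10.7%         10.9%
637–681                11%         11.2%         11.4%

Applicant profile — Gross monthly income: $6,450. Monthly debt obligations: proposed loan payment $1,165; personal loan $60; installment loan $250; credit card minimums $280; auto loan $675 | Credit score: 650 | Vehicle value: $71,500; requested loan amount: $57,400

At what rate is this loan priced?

Credit score 650 ≥ 637; Total monthly debts = (1,165 + 60 + 250 + 280 + 675) = 2,430. DTI = 2,430/6,450 = 37.7% ≤ 41%
LTV = 57,400/71,500 = 80.3% ≤ 100%
Credit 650 → row 637–681; LTV 80.3% → column ≤82%. Grid cell → 11%.

11%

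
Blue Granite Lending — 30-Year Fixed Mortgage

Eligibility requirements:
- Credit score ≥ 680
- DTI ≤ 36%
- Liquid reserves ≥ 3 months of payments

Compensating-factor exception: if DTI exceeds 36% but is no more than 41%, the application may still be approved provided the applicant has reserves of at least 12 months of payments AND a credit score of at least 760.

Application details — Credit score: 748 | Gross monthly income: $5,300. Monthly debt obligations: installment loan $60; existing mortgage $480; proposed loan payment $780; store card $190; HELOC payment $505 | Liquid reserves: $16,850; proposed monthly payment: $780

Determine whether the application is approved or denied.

Credit score 748 ≥ 680 (meets base)
Total debts = (60 + 480 + 780 + 190 + 505) = 2,015. DTI: 2,015 ÷ 5,300 = 38%, over the 36% base limit.
Reserves = 16,850/780 = 21.6 months ≥ 3
DTI 38% is within the 36%–41% exception band; checking compensating factors.
Reserves 21.6 ≥ 12 months; credit score 748 < 760.
Override conditions not both satisfied; exception does not apply.

Denied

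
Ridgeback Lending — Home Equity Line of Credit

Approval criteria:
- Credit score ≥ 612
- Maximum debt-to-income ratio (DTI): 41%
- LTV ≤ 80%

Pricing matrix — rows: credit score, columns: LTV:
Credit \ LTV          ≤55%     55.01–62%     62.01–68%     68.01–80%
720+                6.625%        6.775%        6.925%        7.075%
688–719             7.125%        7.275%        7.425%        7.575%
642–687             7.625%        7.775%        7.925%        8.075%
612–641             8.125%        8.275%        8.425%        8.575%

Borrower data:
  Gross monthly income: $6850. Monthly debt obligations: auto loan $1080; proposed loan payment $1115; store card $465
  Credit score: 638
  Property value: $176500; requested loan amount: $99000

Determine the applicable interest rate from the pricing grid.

Credit score 638 ≥ 612; Total monthly debts = (1,080 + 1,115 + 465) = 2,660. Debt-to-income = 2,660/6,850 = 38.8% — meets 41% limit
LTV = 99,000/176,500 = 56.1% ≤ 80%
Row: 638 falls in 612–641. Column: 56.1% falls in 55.01–62%. Rate = 8.275%.

8.275%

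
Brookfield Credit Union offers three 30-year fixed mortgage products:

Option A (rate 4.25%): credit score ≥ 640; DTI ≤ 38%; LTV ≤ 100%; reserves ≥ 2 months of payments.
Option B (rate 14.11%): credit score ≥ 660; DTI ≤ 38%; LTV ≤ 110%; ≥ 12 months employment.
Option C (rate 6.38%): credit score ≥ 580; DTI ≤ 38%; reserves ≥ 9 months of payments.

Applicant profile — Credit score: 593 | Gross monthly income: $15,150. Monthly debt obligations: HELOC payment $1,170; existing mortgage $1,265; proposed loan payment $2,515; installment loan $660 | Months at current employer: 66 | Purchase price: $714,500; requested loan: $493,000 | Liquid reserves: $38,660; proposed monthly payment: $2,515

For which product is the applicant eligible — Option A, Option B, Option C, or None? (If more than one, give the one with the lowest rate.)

Total debts = (1,170 + 1,265 + 2,515 + 660) = 5,610; DTI = 5,610/15,150 = 37%.
LTV = 493,000/714,500 = 69%.
Reserves = 38,660/2,515 = 15.4 months.
Option A: score 593 < 640; DTI 37% ≤ 38%; LTV 69% ≤ 100%; reserves 15.4 ≥ 2 mo → does not qualify.
Option B: score 593 < 660; DTI 37% ≤ 38%; LTV 69% ≤ 110%; employment 66 ≥ 12 mo → does not qualify.
Option C: score 593 ≥ 580; DTI 37% ≤ 38%; reserves 15.4 ≥ 9 mo → qualifies.

Option C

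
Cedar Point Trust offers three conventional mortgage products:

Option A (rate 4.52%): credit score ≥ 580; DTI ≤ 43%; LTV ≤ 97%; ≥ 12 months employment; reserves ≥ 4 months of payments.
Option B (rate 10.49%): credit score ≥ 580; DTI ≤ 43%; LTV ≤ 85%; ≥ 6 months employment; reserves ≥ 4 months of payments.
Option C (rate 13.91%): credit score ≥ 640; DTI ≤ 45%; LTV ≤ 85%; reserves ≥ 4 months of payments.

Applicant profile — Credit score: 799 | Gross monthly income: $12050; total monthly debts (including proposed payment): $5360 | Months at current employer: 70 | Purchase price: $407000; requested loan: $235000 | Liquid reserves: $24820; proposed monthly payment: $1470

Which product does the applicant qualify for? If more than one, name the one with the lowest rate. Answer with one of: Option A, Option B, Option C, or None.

DTI = 5,360/12,050 = 44.5%.
LTV = 235,000/407,000 = 57.7%.
Reserves = 24,820/1,470 = 16.9 months.
Option A: score 799 ≥ 580; DTI 44.5% > 43%; LTV 57.7% ≤ 97%; employment 70 ≥ 12 mo; reserves 16.9 ≥ 4 mo → does not qualify.
Option B: score 799 ≥ 580; DTI 44.5% > 43%; LTV 57.7% ≤ 85%; employment 70 ≥ 6 mo; reserves 16.9 ≥ 4 mo → does not qualify.
Option C: score 799 ≥ 640; DTI 44.5% ≤ 45%; LTV 57.7% ≤ 85%; reserves 16.9 ≥ 4 mo → qualifies.

Option C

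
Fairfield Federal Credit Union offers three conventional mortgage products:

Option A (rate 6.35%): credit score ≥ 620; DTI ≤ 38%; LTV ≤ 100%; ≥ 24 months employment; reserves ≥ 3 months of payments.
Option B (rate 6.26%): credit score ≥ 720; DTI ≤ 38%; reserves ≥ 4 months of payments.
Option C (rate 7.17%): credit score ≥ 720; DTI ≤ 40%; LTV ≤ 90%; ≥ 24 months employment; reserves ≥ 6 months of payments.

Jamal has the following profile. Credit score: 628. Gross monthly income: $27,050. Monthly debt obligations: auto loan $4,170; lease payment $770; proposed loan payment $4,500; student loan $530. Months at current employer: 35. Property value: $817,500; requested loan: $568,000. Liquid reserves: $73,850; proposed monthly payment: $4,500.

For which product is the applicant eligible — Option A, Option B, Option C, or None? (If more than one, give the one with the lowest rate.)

Total debts = (4,170 + 770 + 4,500 + 530) = 9,970; DTI = 9,970/27,050 = 36.9%.
LTV = 568,000/817,500 = 69.5%.
Reserves = 73,850/4,500 = 16.4 months.
Option A: score 628 ≥ 620; DTI 36.9% ≤ 38%; LTV 69.5% ≤ 100%; employment 35 ≥ 24 mo; reserves 16.4 ≥ 3 mo → qualifies.
Option B: score 628 < 720; DTI 36.9% ≤ 38%; reserves 16.4 ≥ 4 mo → does not qualify.
Option C: score 628 < 720; DTI 36.9% ≤ 40%; LTV 69.5% ≤ 90%; employment 35 ≥ 24 mo; reserves 16.4 ≥ 6 mo → does not qualify.

Option A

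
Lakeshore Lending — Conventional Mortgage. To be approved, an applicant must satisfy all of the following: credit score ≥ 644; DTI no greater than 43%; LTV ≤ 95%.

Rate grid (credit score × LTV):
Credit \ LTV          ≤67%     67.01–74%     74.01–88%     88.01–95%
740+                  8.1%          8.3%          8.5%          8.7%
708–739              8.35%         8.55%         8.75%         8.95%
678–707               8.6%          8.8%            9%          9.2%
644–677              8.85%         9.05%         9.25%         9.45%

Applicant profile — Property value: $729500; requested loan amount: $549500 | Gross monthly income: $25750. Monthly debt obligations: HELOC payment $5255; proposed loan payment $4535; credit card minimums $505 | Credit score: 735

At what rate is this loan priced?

8.75%

Credit score 735 ≥ 644; Total monthly debts = (5,255 + 4,535 + 505) = 10,295. DTI: 10,295 ÷ 25,750 = 40%, within the 43% cap
Loan-to-value = 549,500/729,500 = 75.3% — pass (95% max)
Score 735 is in the 708–739 band; LTV 75.3% is in the 74.01–88% band → 8.75%.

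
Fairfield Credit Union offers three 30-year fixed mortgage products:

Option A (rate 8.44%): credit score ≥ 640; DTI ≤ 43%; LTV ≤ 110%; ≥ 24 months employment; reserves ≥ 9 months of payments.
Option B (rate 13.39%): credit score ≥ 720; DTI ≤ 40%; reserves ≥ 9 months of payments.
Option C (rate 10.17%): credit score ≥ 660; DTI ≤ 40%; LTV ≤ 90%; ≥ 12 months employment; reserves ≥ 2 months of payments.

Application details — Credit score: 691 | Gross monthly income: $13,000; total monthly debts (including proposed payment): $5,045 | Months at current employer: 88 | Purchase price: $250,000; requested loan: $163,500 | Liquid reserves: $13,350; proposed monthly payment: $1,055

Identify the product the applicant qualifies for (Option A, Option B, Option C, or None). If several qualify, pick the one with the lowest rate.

DTI = 5,045/13,000 = 38.8%.
LTV = 163,500/250,000 = 65.4%.
Reserves = 13,350/1,055 = 12.7 months.
Option A: score 691 ≥ 640; DTI 38.8% ≤ 43%; LTV 65.4% ≤ 110%; employment 88 ≥ 24 mo; reserves 12.7 ≥ 9 mo → qualifies.
Option B: score 691 < 720; DTI 38.8% ≤ 40%; reserves 12.7 ≥ 9 mo → does not qualify.
Option C: score 691 ≥ 660; DTI 38.8% ≤ 40%; LTV 65.4% ≤ 90%; employment 88 ≥ 12 mo; reserves 12.7 ≥ 2 mo → qualifies.
Qualifying: Option A, Option C. Lowest rate is 8.44% → Option A.

Option A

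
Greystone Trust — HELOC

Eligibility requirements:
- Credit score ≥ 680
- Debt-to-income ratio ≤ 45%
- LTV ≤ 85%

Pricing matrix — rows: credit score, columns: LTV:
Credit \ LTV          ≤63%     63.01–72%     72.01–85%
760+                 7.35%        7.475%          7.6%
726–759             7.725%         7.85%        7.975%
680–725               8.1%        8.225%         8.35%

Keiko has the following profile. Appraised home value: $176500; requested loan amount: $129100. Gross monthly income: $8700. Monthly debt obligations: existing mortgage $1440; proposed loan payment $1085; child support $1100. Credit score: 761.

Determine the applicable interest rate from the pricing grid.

7.6%

Credit score 761 ≥ 680; Total monthly debts = (1,440 + 1,085 + 1,100) = 3,625. Debt-to-income = 3,625/8,700 = 41.7% — meets 45% limit
LTV = 129,100/176,500 = 73.1% ≤ 85%
Credit 761 → row 760+; LTV 73.1% → column 72.01–85%. Grid cell → 7.6%.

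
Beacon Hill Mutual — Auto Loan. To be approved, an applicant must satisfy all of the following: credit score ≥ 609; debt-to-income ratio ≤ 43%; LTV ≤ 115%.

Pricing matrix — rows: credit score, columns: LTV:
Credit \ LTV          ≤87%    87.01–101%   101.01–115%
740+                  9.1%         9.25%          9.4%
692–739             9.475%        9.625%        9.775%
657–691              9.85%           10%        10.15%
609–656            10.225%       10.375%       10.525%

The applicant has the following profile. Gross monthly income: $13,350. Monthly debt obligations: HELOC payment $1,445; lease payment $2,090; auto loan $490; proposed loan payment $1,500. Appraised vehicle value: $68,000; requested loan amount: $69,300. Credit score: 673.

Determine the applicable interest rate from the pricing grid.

10.15%

Credit score 673 ≥ 609; Total monthly debts = (1,445 + 2,090 + 490 + 1,500) = 5,525. DTI: 5,525 ÷ 13,350 = 41.4%, within the 43% cap
LTV = 69,300/68,000 = 101.9% ≤ 115%
Score 673 is in the 657–691 band; LTV 101.9% is in the 101.01–115% band → 10.15%.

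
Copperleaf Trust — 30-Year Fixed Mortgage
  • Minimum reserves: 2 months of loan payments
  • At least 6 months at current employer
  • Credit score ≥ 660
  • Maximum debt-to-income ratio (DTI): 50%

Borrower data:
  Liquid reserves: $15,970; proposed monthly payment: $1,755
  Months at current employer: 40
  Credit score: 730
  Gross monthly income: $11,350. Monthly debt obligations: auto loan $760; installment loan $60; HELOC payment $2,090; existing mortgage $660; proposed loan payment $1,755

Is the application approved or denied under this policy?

Reserves: 15,970 ÷ 1,755 = 9.1 months (meets 2-month minimum)
Employment 40 ≥ 6 months
Credit score 730 ≥ 660 (meets)
Total monthly debts = (760 + 60 + 2,090 + 660 + 1,755) = 5,325. DTI = 5,325/11,350 = 46.9% ≤ 50%
All criteria satisfied.

Approved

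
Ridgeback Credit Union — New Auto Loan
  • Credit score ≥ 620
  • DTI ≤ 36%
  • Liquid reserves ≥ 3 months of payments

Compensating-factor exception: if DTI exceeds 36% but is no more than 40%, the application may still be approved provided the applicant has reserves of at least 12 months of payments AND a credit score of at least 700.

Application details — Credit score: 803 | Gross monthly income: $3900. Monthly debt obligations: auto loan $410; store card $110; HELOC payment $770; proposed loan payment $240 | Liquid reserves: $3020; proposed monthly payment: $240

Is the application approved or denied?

Credit score 803 ≥ 620 (meets base)
Total debts = (410 + 110 + 770 + 240) = 1,530. DTI: 1,530 ÷ 3,900 = 39.2%, over the 36% base limit.
Reserves = 3,020/240 = 12.6 months ≥ 3
39.2% falls in the override range (36%–40%), so the compensating-factor test applies.
Reserves 12.6 ≥ 12 months; credit score 803 ≥ 700.
Both override conditions satisfied; DTI exception granted.

Approved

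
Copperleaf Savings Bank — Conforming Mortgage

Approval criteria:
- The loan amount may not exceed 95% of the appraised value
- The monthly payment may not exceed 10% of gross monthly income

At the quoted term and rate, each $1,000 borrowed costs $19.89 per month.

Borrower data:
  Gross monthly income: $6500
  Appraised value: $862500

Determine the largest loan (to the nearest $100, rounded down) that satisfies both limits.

Payment cap: 10% × $6,500 = $650/month.
At $19.89 per $1,000, that supports 650/19.89 × 1,000 ≈ $32,679 → $32,600.
LTV cap: 95% × $862,500 = $819,375 → $819,300.
Binding constraint: payment-to-income.

$32,600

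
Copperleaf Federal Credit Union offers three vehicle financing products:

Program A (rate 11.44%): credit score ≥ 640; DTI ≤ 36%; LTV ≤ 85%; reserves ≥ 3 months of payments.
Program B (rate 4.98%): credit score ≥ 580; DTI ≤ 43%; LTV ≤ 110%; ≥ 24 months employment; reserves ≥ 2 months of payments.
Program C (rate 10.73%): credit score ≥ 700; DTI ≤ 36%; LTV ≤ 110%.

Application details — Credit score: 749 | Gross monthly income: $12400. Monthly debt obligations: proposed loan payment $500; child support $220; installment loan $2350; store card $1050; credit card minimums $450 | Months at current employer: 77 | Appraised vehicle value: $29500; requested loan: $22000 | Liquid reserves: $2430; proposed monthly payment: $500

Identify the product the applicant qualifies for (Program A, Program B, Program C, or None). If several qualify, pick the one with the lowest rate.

Program B

Total debts = (500 + 220 + 2,350 + 1,050 + 450) = 4,570; DTI = 4,570/12,400 = 36.9%.
LTV = 22,000/29,500 = 74.6%.
Reserves = 2,430/500 = 4.9 months.
Program A: score 749 ≥ 640; DTI 36.9% > 36%; LTV 74.6% ≤ 85%; reserves 4.9 ≥ 3 mo → does not qualify.
Program B: score 749 ≥ 580; DTI 36.9% ≤ 43%; LTV 74.6% ≤ 110%; employment 77 ≥ 24 mo; reserves 4.9 ≥ 2 mo → qualifies.
Program C: score 749 ≥ 700; DTI 36.9% > 36%; LTV 74.6% ≤ 110% → does not qualify.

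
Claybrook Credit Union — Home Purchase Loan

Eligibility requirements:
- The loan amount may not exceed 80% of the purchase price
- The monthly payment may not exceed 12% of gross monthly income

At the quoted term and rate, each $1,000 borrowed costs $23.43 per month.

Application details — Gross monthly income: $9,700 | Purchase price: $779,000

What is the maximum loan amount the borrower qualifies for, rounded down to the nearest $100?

$49,600

Payment cap: 12% × $9,700 = $1,164/month.
At $23.43 per $1,000, that supports 1,164/23.43 × 1,000 ≈ $49,679 → $49,600.
LTV cap: 80% × $779,000 = $623,200 → $623,200.
Binding constraint: payment-to-income.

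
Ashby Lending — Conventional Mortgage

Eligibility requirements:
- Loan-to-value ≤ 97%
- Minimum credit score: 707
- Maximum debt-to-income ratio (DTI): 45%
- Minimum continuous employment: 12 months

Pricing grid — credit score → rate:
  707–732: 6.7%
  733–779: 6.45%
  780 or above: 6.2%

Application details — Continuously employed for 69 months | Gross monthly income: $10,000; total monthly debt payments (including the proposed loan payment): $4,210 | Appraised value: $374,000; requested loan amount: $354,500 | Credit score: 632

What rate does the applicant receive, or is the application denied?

Denied

Credit score 632 < 707 (below minimum)
Employment 69 ≥ 12 months
DTI: 4,210 ÷ 10,000 = 42.1%, within the 45% cap
Loan-to-value = 354,500/374,000 = 94.8% — pass (97% max)
Not all requirements met → denied.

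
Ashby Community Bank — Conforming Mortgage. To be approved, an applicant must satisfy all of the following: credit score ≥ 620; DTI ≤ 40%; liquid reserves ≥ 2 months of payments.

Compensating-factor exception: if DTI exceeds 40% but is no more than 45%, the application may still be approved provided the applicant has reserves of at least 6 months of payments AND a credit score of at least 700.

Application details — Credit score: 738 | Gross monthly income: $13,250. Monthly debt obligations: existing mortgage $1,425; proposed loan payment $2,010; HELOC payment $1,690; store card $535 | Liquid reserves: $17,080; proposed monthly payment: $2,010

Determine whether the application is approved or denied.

Credit score 738 ≥ 620 (meets base)
Total debts = (1,425 + 2,010 + 1,690 + 535) = 5,660. DTI = 5,660/13,250 = 42.7% > 40% — standard DTI limit exceeded.
Reserves: 17,080 ÷ 2,010 = 8.5 months (meets 2-month minimum)
42.7% falls in the override range (40%–45%), so the compensating-factor test applies.
Reserves 8.5 ≥ 6 months; credit score 738 ≥ 700.
Both compensating conditions met → exception applies.

Approved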